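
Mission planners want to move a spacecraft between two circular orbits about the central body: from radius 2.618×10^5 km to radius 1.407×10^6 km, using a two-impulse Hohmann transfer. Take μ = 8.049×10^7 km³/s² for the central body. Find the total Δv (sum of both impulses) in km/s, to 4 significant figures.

The Hohmann ellipse has a_t = (r₁ + r₂)/2 = 8.344×10^5 km.
Circular speed at r₁: v₁ = √(μ/r₁) = √(8.049×10^7/2.618×10^5) = 17.534 km/s.
Transfer-orbit speed at r₁ (v² = μ(2/r − 1/a)): v_p = √[μ(2/r₁ − 1/a_t)] = 22.769 km/s.
First burn Δv₁ = |v_p − v₁| = 5.235 km/s.
At r₂, v₂ = √(μ/r₂) = 7.564 km/s.
Transfer-orbit speed at r₂: v_a = √[μ(2/r₂ − 1/a_t)] = 4.237 km/s.
Second burn Δv₂ = |v₂ − v_a| = 3.327 km/s.
Δv = Δv₁ + Δv₂ = 5.235 + 3.327 = 8.562 km/s.

Δv = 8.562 km/s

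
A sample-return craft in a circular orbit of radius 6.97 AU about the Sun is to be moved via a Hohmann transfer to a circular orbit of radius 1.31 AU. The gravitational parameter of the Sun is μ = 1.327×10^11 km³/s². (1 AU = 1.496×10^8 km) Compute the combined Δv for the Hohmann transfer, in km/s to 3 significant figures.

Δv = 12.7 km/s

In km: r₁ = 6.97 × 1.496×10^8 = 1.042712×10^9 km; r₂ = 1.31 × 1.496×10^8 = 1.95976×10^8 km.
Transfer-ellipse semi-major axis a_t = (r₁ + r₂)/2 = (1.042712×10^9 + 1.95976×10^8)/2 = 6.19344×10^8 km.
Circular speed at r₁: v₁ = √(μ/r₁) = √(1.327×10^11/1.042712×10^9) = 11.281 km/s.
On the transfer ellipse at r₁, vis-viva gives v_a = √[μ(2/r₁ − 1/a_t)] = 6.3458 km/s.
First burn Δv₁ = |v_a − v₁| = 4.935 km/s.
Circular speed at r₂: v₂ = √(μ/r₂) = 26.022 km/s.
Transfer-orbit speed at r₂: v_p = √[μ(2/r₂ − 1/a_t)] = 33.764 km/s.
Second burn Δv₂ = |v₂ − v_p| = 7.742 km/s.
Total Δv = Δv₁ + Δv₂ = 12.68 km/s.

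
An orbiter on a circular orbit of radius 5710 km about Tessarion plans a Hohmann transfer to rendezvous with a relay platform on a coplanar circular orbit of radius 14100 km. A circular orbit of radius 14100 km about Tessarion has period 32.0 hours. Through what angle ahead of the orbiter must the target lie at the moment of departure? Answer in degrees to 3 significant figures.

From Kepler's third law T² = 4π²r³/μ at r = 14100 km, T = 32.0 hours = 32.0 × 3600 s = 1.152×10^5 s: μ = 4π²r³/T² = 8338.96 km³/s².
Semi-major axis of the transfer orbit: a_t = (5710 + 14100)/2 = 9905 km.
Transfer time t = π√(a_t³/μ) = 33914 s.
Target angular speed ω₂ = √(μ/r₂³) = 5.4542×10^-5 rad/s.
Angle swept by the target during transfer: ω₂·t = 1.850 rad = 106.0°.
Arrival is 180° from departure on the ellipse, so φ = 180° − 106.0° = 74.0°.

φ = 74.0°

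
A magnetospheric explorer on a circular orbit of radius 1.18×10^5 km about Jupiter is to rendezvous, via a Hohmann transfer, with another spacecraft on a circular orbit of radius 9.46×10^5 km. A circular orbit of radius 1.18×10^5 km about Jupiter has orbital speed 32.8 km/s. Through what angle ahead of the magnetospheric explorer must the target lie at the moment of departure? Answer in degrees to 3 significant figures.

φ = 104°

From the circular-orbit relation v² = μ/r at r = 1.18×10^5 km: μ = v²r = (32.8)² × 1.18×10^5 = 1.26949×10^8 km³/s².
Transfer-ellipse semi-major axis a_t = (r₁ + r₂)/2 = (1.180×10^5 + 9.460×10^5)/2 = 5.320×10^5 km.
The half-period of the transfer ellipse is t = π√(a_t³/μ) = 1.0819×10^5 s.
The target's mean motion on its circular orbit is ω₂ = √(μ/r₂³) = 1.2246×10^-5 rad/s.
Angle swept by the target during transfer: ω₂·t = 1.3249 rad = 75.91°.
The magnetospheric explorer traverses 180° on the transfer ellipse, so the target must lead by 180° − 75.91° = 104°.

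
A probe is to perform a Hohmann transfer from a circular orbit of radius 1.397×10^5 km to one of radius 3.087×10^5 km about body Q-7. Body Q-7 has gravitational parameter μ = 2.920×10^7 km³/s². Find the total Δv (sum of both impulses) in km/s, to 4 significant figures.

The Hohmann ellipse has a_t = (r₁ + r₂)/2 = 2.242×10^5 km.
At r₁ the circular-orbit speed is v₁ = √(μ/r₁) = 14.458 km/s.
Transfer-orbit speed at r₁ (vis-viva): v_p = √[μ(2/r₁ − 1/a_t)] = 16.965 km/s.
First burn Δv₁ = |v_p − v₁| = 2.507 km/s.
At r₂, v₂ = √(μ/r₂) = 9.726 km/s.
Transfer-orbit speed at r₂: v_a = √[μ(2/r₂ − 1/a_t)] = 7.677 km/s.
Second burn Δv₂ = |v₂ − v_a| = 2.049 km/s.
Total Δv = Δv₁ + Δv₂ = 4.556 km/s.

Δv = 4.556 km/s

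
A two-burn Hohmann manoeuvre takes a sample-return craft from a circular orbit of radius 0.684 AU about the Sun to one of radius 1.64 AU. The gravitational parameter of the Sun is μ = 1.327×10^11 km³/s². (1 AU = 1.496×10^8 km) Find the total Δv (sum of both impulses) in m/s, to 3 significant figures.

Δv = 12200 m/s

In km: r₁ = 0.684 × 1.496×10^8 = 1.023264×10^8 km; r₂ = 1.64 × 1.496×10^8 = 2.45344×10^8 km.
Transfer-ellipse semi-major axis a_t = (r₁ + r₂)/2 = (1.023264×10^8 + 2.45344×10^8)/2 = 1.738352×10^8 km.
Circular speed at r₁: v₁ = √(μ/r₁) = √(1.327×10^11/1.023264×10^8) = 36.01 km/s.
On the transfer ellipse at r₁, v² = μ(2/r − 1/a) gives v_p = √[μ(2/r₁ − 1/a_t)] = 42.78 km/s.
First burn Δv₁ = |v_p − v₁| = 6.770 km/s.
Circular speed at r₂: v₂ = √(μ/r₂) = 23.25668 km/s.
Transfer-orbit speed at r₂: v_a = √[μ(2/r₂ − 1/a_t)] = 17.84320 km/s.
Second burn Δv₂ = |v₂ − v_a| = 5.413 km/s.
Δv = Δv₁ + Δv₂ = 6.770 + 5.413 = 12.18 km/s.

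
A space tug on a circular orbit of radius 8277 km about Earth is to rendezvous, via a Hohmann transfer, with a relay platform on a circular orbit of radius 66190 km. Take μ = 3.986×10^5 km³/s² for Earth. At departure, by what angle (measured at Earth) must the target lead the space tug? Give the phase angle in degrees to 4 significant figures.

The Hohmann ellipse has a_t = (r₁ + r₂)/2 = 37233.5 km.
The half-period of the transfer ellipse is t = π√(a_t³/μ) = 35750 s.
Target angular speed ω₂ = √(μ/r₂³) = 3.7075×10^-5 rad/s.
Angle swept by the target during transfer: ω₂·t = 1.3254 rad = 75.94°.
The space tug traverses 180° on the transfer ellipse, so the target must lead by 180° − 75.94° = 104.1°.

φ = 104.1°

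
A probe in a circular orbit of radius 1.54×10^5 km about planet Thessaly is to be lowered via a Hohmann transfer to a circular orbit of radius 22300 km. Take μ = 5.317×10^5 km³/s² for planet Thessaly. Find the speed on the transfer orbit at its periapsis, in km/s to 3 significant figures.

v = 6.45 km/s

Semi-major axis of the transfer orbit: a_t = (1.540×10^5 + 22300)/2 = 88150 km.
At periapsis, r = 22300 km.
From the vis-viva equation, v = √[μ(2/r − 1/a_t)] = 6.454 km/s.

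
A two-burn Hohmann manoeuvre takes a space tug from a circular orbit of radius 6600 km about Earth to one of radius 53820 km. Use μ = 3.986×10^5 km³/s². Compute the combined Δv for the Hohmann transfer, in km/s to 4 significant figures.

Transfer-ellipse semi-major axis a_t = (r₁ + r₂)/2 = (6600 + 53820)/2 = 30210 km.
Circular speed at r₁: v₁ = √(μ/r₁) = √(3.986×10^5/6600) = 7.771354 km/s.
On the transfer ellipse at r₁, vis-viva gives v_p = √[μ(2/r₁ − 1/a_t)] = 10.37273 km/s.
First burn Δv₁ = |v_p − v₁| = 2.6014 km/s.
Circular speed at r₂: v₂ = √(μ/r₂) = 2.7214 km/s.
Transfer-orbit speed at r₂: v_a = √[μ(2/r₂ − 1/a_t)] = 1.2720 km/s.
Second burn Δv₂ = |v₂ − v_a| = 1.4494 km/s.
Δv = Δv₁ + Δv₂ = 2.6014 + 1.4494 = 4.051 km/s.

Δv = 4.051 km/s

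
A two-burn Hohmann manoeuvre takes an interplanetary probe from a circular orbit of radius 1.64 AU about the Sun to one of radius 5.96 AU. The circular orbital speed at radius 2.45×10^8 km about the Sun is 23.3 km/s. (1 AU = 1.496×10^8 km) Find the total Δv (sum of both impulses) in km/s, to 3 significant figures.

From the circular-orbit relation v² = μ/r at r = 2.45×10^8 km: μ = v²r = (23.3)² × 2.45×10^8 = 1.33008×10^11 km³/s².
In km: r₁ = 1.64 × 1.496×10^8 = 2.45344×10^8 km; r₂ = 5.96 × 1.496×10^8 = 8.91616×10^8 km.
Semi-major axis of the transfer orbit: a_t = (2.45344×10^8 + 8.91616×10^8)/2 = 5.6848×10^8 km.
Circular speed at r₁: v₁ = √(μ/r₁) = √(1.33008×10^11/2.45344×10^8) = 23.284 km/s.
Transfer-orbit speed at r₁ (vis-viva): v_p = √[μ(2/r₁ − 1/a_t)] = 29.160 km/s.
First burn Δv₁ = |v_p − v₁| = 5.876 km/s.
At r₂, v₂ = √(μ/r₂) = 12.214 km/s.
Transfer-orbit speed at r₂: v_a = √[μ(2/r₂ − 1/a_t)] = 8.0238 km/s.
Second burn Δv₂ = |v₂ − v_a| = 4.190 km/s.
Δv = Δv₁ + Δv₂ = 5.876 + 4.190 = 10.07 km/s.

Δv = 10.1 km/s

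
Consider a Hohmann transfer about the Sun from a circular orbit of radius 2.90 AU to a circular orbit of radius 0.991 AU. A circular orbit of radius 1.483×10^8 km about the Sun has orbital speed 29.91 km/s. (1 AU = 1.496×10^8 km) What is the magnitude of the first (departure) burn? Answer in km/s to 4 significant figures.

From the circular-orbit relation v² = μ/r at r = 1.483×10^8 km: μ = v²r = (29.91)² × 1.483×10^8 = 1.32670×10^11 km³/s².
In km: r₁ = 2.90 × 1.496×10^8 = 4.3384×10^8 km; r₂ = 0.991 × 1.496×10^8 = 1.482536×10^8 km.
Semi-major axis of the transfer orbit: a_t = (4.3384×10^8 + 1.482536×10^8)/2 = 2.910468×10^8 km.
Circular speed at r = 4.3384×10^8 km: v_c = √(μ/r) = 17.487 km/s.
Vis-viva on the transfer ellipse at r = 4.3384×10^8 km gives v_t = √[μ(2/r − 1/a_t)] = 12.481 km/s.
Δv₁ = |v_t − v_c| = |12.481 − 17.487| = 5.006 km/s.

Δv₁ = 5.006 km/s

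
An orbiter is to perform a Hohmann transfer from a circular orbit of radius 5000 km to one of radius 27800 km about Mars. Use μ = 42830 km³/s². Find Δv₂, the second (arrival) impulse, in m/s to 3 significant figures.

The Hohmann ellipse has a_t = (r₁ + r₂)/2 = 16400 km.
On the circular orbit at r = 27800 km, v_c = √(μ/r) = 1.24123 km/s.
Vis-viva on the transfer ellipse at r = 27800 km gives v_t = √[μ(2/r − 1/a_t)] = 0.685354 km/s.
Δv₂ = |v_t − v_c| = |0.685354 − 1.24123| = 0.5559 km/s.

Δv₂ = 556 m/s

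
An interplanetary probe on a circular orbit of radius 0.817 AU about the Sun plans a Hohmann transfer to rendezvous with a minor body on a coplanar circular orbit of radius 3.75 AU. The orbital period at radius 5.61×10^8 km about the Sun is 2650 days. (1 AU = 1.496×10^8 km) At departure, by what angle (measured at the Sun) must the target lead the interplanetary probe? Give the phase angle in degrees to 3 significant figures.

φ = 94.5°

From Kepler's third law T² = 4π²r³/μ at r = 5.61×10^8 km, T = 2650 days = 2650 × 86400 s = 2.2896×10^8 s: μ = 4π²r³/T² = 1.32962×10^11 km³/s².
In km: r₁ = 0.817 × 1.496×10^8 = 1.222232×10^8 km; r₂ = 3.75 × 1.496×10^8 = 5.610×10^8 km.
The Hohmann ellipse has a_t = (r₁ + r₂)/2 = 3.416116×10^8 km.
The half-period of the transfer ellipse is t = π√(a_t³/μ) = 5.4398×10^7 s.
Target angular speed ω₂ = √(μ/r₂³) = 2.7442×10^-8 rad/s.
Angle swept by the target during transfer: ω₂·t = 1.4928 rad = 85.53°.
Arrival is 180° from departure on the ellipse, so φ = 180° − 85.53° = 94.5°.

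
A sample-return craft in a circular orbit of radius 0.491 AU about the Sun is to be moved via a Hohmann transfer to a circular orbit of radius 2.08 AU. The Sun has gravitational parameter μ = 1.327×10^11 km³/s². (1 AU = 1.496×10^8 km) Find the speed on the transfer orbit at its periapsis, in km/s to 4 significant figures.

In km: r₁ = 0.491 × 1.496×10^8 = 7.34536×10^7 km; r₂ = 2.08 × 1.496×10^8 = 3.11168×10^8 km.
The Hohmann ellipse has a_t = (r₁ + r₂)/2 = 1.923108×10^8 km.
At periapsis, r = 7.34536×10^7 km.
Applying v² = μ(2/r − 1/a_t): v = 54.07 km/s.

v = 54.07 km/s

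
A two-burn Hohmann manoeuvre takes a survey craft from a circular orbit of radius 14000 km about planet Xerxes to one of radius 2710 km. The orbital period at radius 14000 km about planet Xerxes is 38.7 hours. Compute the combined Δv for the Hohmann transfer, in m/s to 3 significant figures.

Δv = 694 m/s

From Kepler's third law T² = 4π²r³/μ at r = 14000 km, T = 38.7 hours = 38.7 × 3600 s = 1.3932×10^5 s: μ = 4π²r³/T² = 5581.06 km³/s².
Transfer-ellipse semi-major axis a_t = (r₁ + r₂)/2 = (14000 + 2710)/2 = 8355 km.
At r₁ the circular-orbit speed is v₁ = √(μ/r₁) = 0.6314 km/s.
On the transfer ellipse at r₁, vis-viva equation gives v_a = √[μ(2/r₁ − 1/a_t)] = 0.3596 km/s.
First burn Δv₁ = |v_a − v₁| = 0.2718 km/s.
Circular speed at r₂: v₂ = √(μ/r₂) = 1.4351 km/s.
Transfer-orbit speed at r₂: v_p = √[μ(2/r₂ − 1/a_t)] = 1.8577 km/s.
Second burn Δv₂ = |v₂ − v_p| = 0.4226 km/s.
Δv = Δv₁ + Δv₂ = 0.2718 + 0.4226 = 0.6944 km/s.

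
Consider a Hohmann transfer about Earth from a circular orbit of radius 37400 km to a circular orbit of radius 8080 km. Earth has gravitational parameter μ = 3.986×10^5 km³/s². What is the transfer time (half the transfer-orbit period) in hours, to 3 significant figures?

Semi-major axis of the transfer orbit: a_t = (37400 + 8080)/2 = 22740 km.
Transfer time t = π√(a_t³/μ) = π√((22740)³ / 3.986×10^5) = 17060 s.
Converting: 17060 s ÷ 3600 s/hour = 4.74 hours.

t = 4.74 hours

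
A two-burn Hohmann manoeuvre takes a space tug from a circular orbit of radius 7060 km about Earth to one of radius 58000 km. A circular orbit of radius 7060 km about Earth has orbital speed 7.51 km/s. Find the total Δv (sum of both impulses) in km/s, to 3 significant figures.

From the circular-orbit relation v² = μ/r at r = 7060 km: μ = v²r = (7.51)² × 7060 = 3.98185×10^5 km³/s².
The Hohmann ellipse has a_t = (r₁ + r₂)/2 = 32530 km.
At r₁ the circular-orbit speed is v₁ = √(μ/r₁) = 7.51000 km/s.
Transfer-orbit speed at r₁ (vis-viva): v_p = √[μ(2/r₁ − 1/a_t)] = 10.0279 km/s.
First burn Δv₁ = |v_p − v₁| = 2.5179 km/s.
At r₂, v₂ = √(μ/r₂) = 2.62016 km/s.
Transfer-orbit speed at r₂: v_a = √[μ(2/r₂ − 1/a_t)] = 1.22064 km/s.
Second burn Δv₂ = |v₂ − v_a| = 1.3995 km/s.
Total Δv = Δv₁ + Δv₂ = 3.917 km/s.

Δv = 3.92 km/s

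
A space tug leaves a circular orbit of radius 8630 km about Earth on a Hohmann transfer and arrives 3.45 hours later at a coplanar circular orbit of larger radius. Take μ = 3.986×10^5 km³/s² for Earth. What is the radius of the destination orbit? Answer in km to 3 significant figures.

Transfer time t = 3.45 hours = 12420 s, and t = π√(a_t³/μ).
So a_t = (μ t²/π²)^(1/3) = (3.986×10^5 × (12420)² / π²)^(1/3) = 18400 km.
Since a_t = (r₁ + r₂)/2, r₂ = 2a_t − r₁ = 2×18400 − 8630 = 28170 km.

r₂ = 28200 km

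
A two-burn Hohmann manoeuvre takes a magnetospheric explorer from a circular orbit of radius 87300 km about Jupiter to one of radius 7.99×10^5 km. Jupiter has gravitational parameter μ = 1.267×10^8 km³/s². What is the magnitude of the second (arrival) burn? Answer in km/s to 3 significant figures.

Δv₂ = 7.00 km/s

Transfer-ellipse semi-major axis a_t = (r₁ + r₂)/2 = (87300 + 7.990×10^5)/2 = 4.4315×10^5 km.
Circular speed at r = 7.990×10^5 km: v_c = √(μ/r) = 12.5926 km/s.
Vis-viva on the transfer ellipse at r = 7.990×10^5 km gives v_t = √[μ(2/r − 1/a_t)] = 5.58916 km/s.
Δv₂ = |v_t − v_c| = |5.58916 − 12.5926| = 7.003 km/s.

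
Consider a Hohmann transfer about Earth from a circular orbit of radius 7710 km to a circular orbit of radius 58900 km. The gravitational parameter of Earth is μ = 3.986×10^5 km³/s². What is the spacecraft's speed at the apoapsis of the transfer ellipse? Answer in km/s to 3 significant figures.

The Hohmann ellipse has a_t = (r₁ + r₂)/2 = 33305 km.
At apoapsis, r = 58900 km.
From the vis-viva equation, v = √[μ(2/r − 1/a_t)] = 1.252 km/s.

v = 1.25 km/s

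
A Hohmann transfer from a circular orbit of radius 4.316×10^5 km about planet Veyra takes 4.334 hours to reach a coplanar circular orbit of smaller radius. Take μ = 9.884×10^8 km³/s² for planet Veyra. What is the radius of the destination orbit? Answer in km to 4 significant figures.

r₂ = 1.483×10^5 km

Transfer time t = 4.334 hours = 15602.4 s, and t = π√(a_t³/μ).
So a_t = (μ t²/π²)^(1/3) = (9.884×10^8 × (15602.4)² / π²)^(1/3) = 2.8996×10^5 km.
Since a_t = (r₁ + r₂)/2, r₂ = 2a_t − r₁ = 2×2.8996×10^5 − 4.316×10^5 = 1.4832×10^5 km.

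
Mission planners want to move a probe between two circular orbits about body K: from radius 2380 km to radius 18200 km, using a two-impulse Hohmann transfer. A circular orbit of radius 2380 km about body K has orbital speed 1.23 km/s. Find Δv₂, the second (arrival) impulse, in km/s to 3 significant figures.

From the circular-orbit relation v² = μ/r at r = 2380 km: μ = v²r = (1.23)² × 2380 = 3600.70 km³/s².
Semi-major axis of the transfer orbit: a_t = (2380 + 18200)/2 = 10290 km.
On the circular orbit at r = 18200 km, v_c = √(μ/r) = 0.4448 km/s.
Transfer-orbit speed at the same r (vis-viva, a = a_t): v_t = √[μ(2/r − 1/a_t)] = 0.2139 km/s.
Δv₂ = |v_t − v_c| = |0.2139 − 0.4448| = 0.2309 km/s.

Δv₂ = 0.231 km/s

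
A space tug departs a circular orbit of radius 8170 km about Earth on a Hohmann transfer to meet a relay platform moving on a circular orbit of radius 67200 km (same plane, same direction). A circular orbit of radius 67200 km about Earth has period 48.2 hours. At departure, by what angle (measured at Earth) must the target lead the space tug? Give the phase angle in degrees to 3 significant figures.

From Kepler's third law T² = 4π²r³/μ at r = 67200 km, T = 48.2 hours = 48.2 × 3600 s = 1.7352×10^5 s: μ = 4π²r³/T² = 3.97895×10^5 km³/s².
Transfer-ellipse semi-major axis a_t = (r₁ + r₂)/2 = (8170 + 67200)/2 = 37685 km.
Transfer time t = π√(a_t³/μ) = 36435 s.
The target's mean motion on its circular orbit is ω₂ = √(μ/r₂³) = 3.6210×10^-5 rad/s.
Angle swept by the target during transfer: ω₂·t = 1.3193 rad = 75.59°.
The space tug traverses 180° on the transfer ellipse, so the target must lead by 180° − 75.59° = 104°.

φ = 104°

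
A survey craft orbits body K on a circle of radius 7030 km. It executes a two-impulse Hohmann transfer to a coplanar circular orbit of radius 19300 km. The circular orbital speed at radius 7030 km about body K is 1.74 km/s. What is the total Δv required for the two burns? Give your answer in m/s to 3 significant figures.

Δv = 650 m/s

From the circular-orbit relation v² = μ/r at r = 7030 km: μ = v²r = (1.74)² × 7030 = 21284.0 km³/s².
The Hohmann ellipse has a_t = (r₁ + r₂)/2 = 13165 km.
Circular speed at r₁: v₁ = √(μ/r₁) = √(21284.0/7030) = 1.74000 km/s.
Transfer-orbit speed at r₁ (v² = μ(2/r − 1/a)): v_p = √[μ(2/r₁ − 1/a_t)] = 2.10677 km/s.
First burn Δv₁ = |v_p − v₁| = 0.36677 km/s.
At r₂, v₂ = √(μ/r₂) = 1.05014 km/s.
Transfer-orbit speed at r₂: v_a = √[μ(2/r₂ − 1/a_t)] = 0.767389 km/s.
Second burn Δv₂ = |v₂ − v_a| = 0.28275 km/s.
Total Δv = Δv₁ + Δv₂ = 0.6495 km/s.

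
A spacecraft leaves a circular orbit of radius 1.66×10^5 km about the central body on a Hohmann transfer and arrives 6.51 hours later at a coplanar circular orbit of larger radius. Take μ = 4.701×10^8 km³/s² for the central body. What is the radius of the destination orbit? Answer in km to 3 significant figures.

Transfer time t = 6.51 hours = 23436 s, and t = π√(a_t³/μ).
So a_t = (μ t²/π²)^(1/3) = (4.701×10^8 × (23436)² / π²)^(1/3) = 2.9686×10^5 km.
Since a_t = (r₁ + r₂)/2, r₂ = 2a_t − r₁ = 2×2.9686×10^5 − 1.660×10^5 = 4.2772×10^5 km.

r₂ = 4.28×10^5 km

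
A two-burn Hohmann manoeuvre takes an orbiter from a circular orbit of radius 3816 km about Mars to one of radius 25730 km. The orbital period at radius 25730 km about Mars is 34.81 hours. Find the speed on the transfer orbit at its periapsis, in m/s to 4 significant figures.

From Kepler's third law T² = 4π²r³/μ at r = 25730 km, T = 34.81 hours = 34.81 × 3600 s = 1.25316×10^5 s: μ = 4π²r³/T² = 42821.9 km³/s².
Transfer-ellipse semi-major axis a_t = (r₁ + r₂)/2 = (3816 + 25730)/2 = 14773 km.
At periapsis, r = 3816 km.
Vis-viva: v = √[μ(2/r − 1/a_t)] = √[42821.9 × (2/3816 − 1/14773)] = 4.421 km/s.

v = 4421 m/s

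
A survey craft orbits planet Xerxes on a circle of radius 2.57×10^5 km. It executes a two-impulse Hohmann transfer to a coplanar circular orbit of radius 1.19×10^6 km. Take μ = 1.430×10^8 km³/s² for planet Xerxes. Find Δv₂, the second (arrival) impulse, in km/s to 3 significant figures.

The Hohmann ellipse has a_t = (r₁ + r₂)/2 = 7.235×10^5 km.
Circular speed at r = 1.190×10^6 km: v_c = √(μ/r) = 10.962 km/s.
Transfer-orbit speed at the same r (vis-viva, a = a_t): v_t = √[μ(2/r − 1/a_t)] = 6.5334 km/s.
Δv₂ = |v_t − v_c| = |6.5334 − 10.962| = 4.429 km/s.

Δv₂ = 4.43 km/s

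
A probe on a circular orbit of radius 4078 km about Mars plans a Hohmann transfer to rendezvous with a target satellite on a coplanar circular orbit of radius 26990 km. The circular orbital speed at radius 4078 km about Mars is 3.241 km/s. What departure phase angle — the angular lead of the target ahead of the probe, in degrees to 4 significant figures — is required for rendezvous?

φ = 101.4°

From the circular-orbit relation v² = μ/r at r = 4078 km: μ = v²r = (3.241)² × 4078 = 42835.6 km³/s².
Transfer-ellipse semi-major axis a_t = (r₁ + r₂)/2 = (4078 + 26990)/2 = 15534 km.
The half-period of the transfer ellipse is t = π√(a_t³/μ) = 29388 s.
The target's mean motion on its circular orbit is ω₂ = √(μ/r₂³) = 4.6677×10^-5 rad/s.
Angle swept by the target during transfer: ω₂·t = 1.3717 rad = 78.59°.
Arrival is 180° from departure on the ellipse, so φ = 180° − 78.59° = 101.4°.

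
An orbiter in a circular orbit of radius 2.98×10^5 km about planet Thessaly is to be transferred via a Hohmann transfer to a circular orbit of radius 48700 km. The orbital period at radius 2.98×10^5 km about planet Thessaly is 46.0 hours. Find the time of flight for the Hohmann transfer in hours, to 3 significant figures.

From Kepler's third law T² = 4π²r³/μ at r = 2.98×10^5 km, T = 46.0 hours = 46.0 × 3600 s = 1.656×10^5 s: μ = 4π²r³/T² = 3.80967×10^7 km³/s².
Semi-major axis of the transfer orbit: a_t = (2.980×10^5 + 48700)/2 = 1.7335×10^5 km.
Transfer time t = π√(a_t³/μ) = π√((1.7335×10^5)³ / 3.80967×10^7) = 36740 s.
Converting: 36740 s ÷ 3600 s/hour = 10.2 hours.

t = 10.2 hours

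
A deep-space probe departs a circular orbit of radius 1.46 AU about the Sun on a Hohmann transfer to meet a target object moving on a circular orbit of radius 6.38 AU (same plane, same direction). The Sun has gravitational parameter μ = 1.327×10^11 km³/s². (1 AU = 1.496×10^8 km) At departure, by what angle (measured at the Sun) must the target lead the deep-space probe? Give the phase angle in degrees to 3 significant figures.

In km: r₁ = 1.46 × 1.496×10^8 = 2.18416×10^8 km; r₂ = 6.38 × 1.496×10^8 = 9.54448×10^8 km.
Semi-major axis of the transfer orbit: a_t = (2.18416×10^8 + 9.54448×10^8)/2 = 5.86432×10^8 km.
Transfer time t = π√(a_t³/μ) = 1.225×10^8 s.
The target's mean motion on its circular orbit is ω₂ = √(μ/r₂³) = 1.235×10^-8 rad/s.
Angle swept by the target during transfer: ω₂·t = 1.513 rad = 86.69°.
Arrival is 180° from departure on the ellipse, so φ = 180° − 86.69° = 93.3°.

φ = 93.3°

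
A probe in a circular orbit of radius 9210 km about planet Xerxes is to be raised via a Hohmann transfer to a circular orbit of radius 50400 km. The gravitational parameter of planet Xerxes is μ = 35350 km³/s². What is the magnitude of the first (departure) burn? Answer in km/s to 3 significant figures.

Δv₁ = 0.588 km/s

Transfer-ellipse semi-major axis a_t = (r₁ + r₂)/2 = (9210 + 50400)/2 = 29805 km.
On the circular orbit at r = 9210 km, v_c = √(μ/r) = 1.9591 km/s.
Vis-viva on the transfer ellipse at r = 9210 km gives v_t = √[μ(2/r − 1/a_t)] = 2.5476 km/s.
Δv₁ = |v_t − v_c| = |2.5476 − 1.9591| = 0.5885 km/s.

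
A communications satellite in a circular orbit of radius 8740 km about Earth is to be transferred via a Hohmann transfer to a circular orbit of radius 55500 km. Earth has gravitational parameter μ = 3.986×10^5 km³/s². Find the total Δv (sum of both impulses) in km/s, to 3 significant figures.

Transfer-ellipse semi-major axis a_t = (r₁ + r₂)/2 = (8740 + 55500)/2 = 32120 km.
Circular speed at r₁: v₁ = √(μ/r₁) = √(3.986×10^5/8740) = 6.753 km/s.
Transfer-orbit speed at r₁ (v² = μ(2/r − 1/a)): v_p = √[μ(2/r₁ − 1/a_t)] = 8.877 km/s.
First burn Δv₁ = |v_p − v₁| = 2.124 km/s.
At r₂, v₂ = √(μ/r₂) = 2.680 km/s.
Transfer-orbit speed at r₂: v_a = √[μ(2/r₂ − 1/a_t)] = 1.398 km/s.
Second burn Δv₂ = |v₂ − v_a| = 1.282 km/s.
Total Δv = Δv₁ + Δv₂ = 3.406 km/s.

Δv = 3.41 km/s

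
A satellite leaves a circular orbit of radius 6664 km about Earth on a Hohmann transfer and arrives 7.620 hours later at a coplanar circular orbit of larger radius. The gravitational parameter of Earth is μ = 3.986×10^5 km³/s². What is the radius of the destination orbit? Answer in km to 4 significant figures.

Transfer time t = 7.620 hours = 27432 s, and t = π√(a_t³/μ).
So a_t = (μ t²/π²)^(1/3) = (3.986×10^5 × (27432)² / π²)^(1/3) = 31207 km.
Since a_t = (r₁ + r₂)/2, r₂ = 2a_t − r₁ = 2×31207 − 6664 = 55750 km.

r₂ = 55750 km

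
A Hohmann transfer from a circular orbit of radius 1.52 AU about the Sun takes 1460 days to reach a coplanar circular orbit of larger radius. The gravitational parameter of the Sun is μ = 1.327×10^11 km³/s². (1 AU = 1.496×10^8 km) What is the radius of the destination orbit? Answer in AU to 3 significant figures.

r₂ = 6.48 AU

In km: r₁ = 1.52 × 1.496×10^8 = 2.27392×10^8 km.
Transfer time t = 1460 days = 1.26144×10^8 s, and t = π√(a_t³/μ).
So a_t = (μ t²/π²)^(1/3) = (1.327×10^11 × (1.26144×10^8)² / π²)^(1/3) = 5.9809×10^8 km.
Since a_t = (r₁ + r₂)/2, r₂ = 2a_t − r₁ = 2×5.9809×10^8 − 2.27392×10^8 = 9.68788×10^8 km.
In AU: r₂ = 9.68788×10^8 / 1.496×10^8 = 6.48 AU.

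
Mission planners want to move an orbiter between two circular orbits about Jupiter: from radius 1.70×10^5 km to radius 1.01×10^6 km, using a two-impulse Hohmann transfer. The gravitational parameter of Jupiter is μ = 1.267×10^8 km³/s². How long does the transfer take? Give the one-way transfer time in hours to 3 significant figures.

t = 35.1 hours

Transfer-ellipse semi-major axis a_t = (r₁ + r₂)/2 = (1.700×10^5 + 1.010×10^6)/2 = 5.900×10^5 km.
Transfer time t = π√(a_t³/μ) = π√((5.900×10^5)³ / 1.267×10^8) = 1.265×10^5 s.
Converting: 1.265×10^5 s ÷ 3600 s/hour = 35.1 hours.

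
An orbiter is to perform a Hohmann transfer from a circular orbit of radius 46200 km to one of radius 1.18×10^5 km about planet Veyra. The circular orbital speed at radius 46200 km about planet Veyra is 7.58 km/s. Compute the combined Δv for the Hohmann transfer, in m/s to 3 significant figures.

Δv = 2690 m/s

From the circular-orbit relation v² = μ/r at r = 46200 km: μ = v²r = (7.58)² × 46200 = 2.65449×10^6 km³/s².
The Hohmann ellipse has a_t = (r₁ + r₂)/2 = 82100 km.
At r₁ the circular-orbit speed is v₁ = √(μ/r₁) = 7.580 km/s.
On the transfer ellipse at r₁, vis-viva gives v_p = √[μ(2/r₁ − 1/a_t)] = 9.087 km/s.
First burn Δv₁ = |v_p − v₁| = 1.507 km/s.
At r₂, v₂ = √(μ/r₂) = 4.743 km/s.
Transfer-orbit speed at r₂: v_a = √[μ(2/r₂ − 1/a_t)] = 3.558 km/s.
Second burn Δv₂ = |v₂ − v_a| = 1.185 km/s.
Total Δv = Δv₁ + Δv₂ = 2.692 km/s.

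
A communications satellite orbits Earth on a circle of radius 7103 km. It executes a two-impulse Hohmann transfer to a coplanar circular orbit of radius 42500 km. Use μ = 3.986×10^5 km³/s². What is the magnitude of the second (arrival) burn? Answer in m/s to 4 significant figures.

Transfer-ellipse semi-major axis a_t = (r₁ + r₂)/2 = (7103 + 42500)/2 = 24801.5 km.
On the circular orbit at r = 42500 km, v_c = √(μ/r) = 3.0625 km/s.
Vis-viva on the transfer ellipse at r = 42500 km gives v_t = √[μ(2/r − 1/a_t)] = 1.6389 km/s.
Δv₂ = |v_t − v_c| = |1.6389 − 3.0625| = 1.424 km/s.

Δv₂ = 1424 m/s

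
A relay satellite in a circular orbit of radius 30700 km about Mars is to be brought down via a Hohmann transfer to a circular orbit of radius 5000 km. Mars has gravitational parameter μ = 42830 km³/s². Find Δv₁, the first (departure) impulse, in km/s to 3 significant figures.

Δv₁ = 0.556 km/s

Transfer-ellipse semi-major axis a_t = (r₁ + r₂)/2 = (30700 + 5000)/2 = 17850 km.
Circular speed at r = 30700 km: v_c = √(μ/r) = 1.1811 km/s.
Transfer-orbit speed at the same r (vis-viva, a = a_t): v_t = √[μ(2/r − 1/a_t)] = 0.62513 km/s.
Δv₁ = |v_t − v_c| = |0.62513 − 1.1811| = 0.5560 km/s.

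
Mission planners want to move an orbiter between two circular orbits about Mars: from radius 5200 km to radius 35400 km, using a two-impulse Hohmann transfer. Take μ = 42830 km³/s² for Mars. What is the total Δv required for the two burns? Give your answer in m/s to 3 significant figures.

Δv = 1460 m/s

Semi-major axis of the transfer orbit: a_t = (5200 + 35400)/2 = 20300 km.
At r₁ the circular-orbit speed is v₁ = √(μ/r₁) = 2.86994 km/s.
Transfer-orbit speed at r₁ (vis-viva equation): v_p = √[μ(2/r₁ − 1/a_t)] = 3.78988 km/s.
First burn Δv₁ = |v_p − v₁| = 0.9199 km/s.
Circular speed at r₂: v₂ = √(μ/r₂) = 1.0999 km/s.
Transfer-orbit speed at r₂: v_a = √[μ(2/r₂ − 1/a_t)] = 0.55671 km/s.
Second burn Δv₂ = |v₂ − v_a| = 0.5432 km/s.
Δv = Δv₁ + Δv₂ = 0.9199 + 0.5432 = 1.463 km/s.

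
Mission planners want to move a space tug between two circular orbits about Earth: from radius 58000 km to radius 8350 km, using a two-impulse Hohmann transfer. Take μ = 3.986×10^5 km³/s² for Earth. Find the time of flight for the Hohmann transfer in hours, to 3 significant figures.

t = 8.35 hours

Semi-major axis of the transfer orbit: a_t = (58000 + 8350)/2 = 33175 km.
Transfer time t = π√(a_t³/μ) = π√((33175)³ / 3.986×10^5) = 30070 s.
Converting: 30070 s ÷ 3600 s/hour = 8.35 hours.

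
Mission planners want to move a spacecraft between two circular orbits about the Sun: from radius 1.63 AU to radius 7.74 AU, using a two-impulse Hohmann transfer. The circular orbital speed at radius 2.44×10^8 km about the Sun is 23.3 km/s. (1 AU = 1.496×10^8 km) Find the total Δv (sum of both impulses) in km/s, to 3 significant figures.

From the circular-orbit relation v² = μ/r at r = 2.44×10^8 km: μ = v²r = (23.3)² × 2.44×10^8 = 1.32465×10^11 km³/s².
In km: r₁ = 1.63 × 1.496×10^8 = 2.43848×10^8 km; r₂ = 7.74 × 1.496×10^8 = 1.157904×10^9 km.
The Hohmann ellipse has a_t = (r₁ + r₂)/2 = 7.00876×10^8 km.
At r₁ the circular-orbit speed is v₁ = √(μ/r₁) = 23.31 km/s.
On the transfer ellipse at r₁, vis-viva equation gives v_p = √[μ(2/r₁ − 1/a_t)] = 29.96 km/s.
First burn Δv₁ = |v_p − v₁| = 6.650 km/s.
At r₂, v₂ = √(μ/r₂) = 10.696 km/s.
Transfer-orbit speed at r₂: v_a = √[μ(2/r₂ − 1/a_t)] = 6.3089 km/s.
Second burn Δv₂ = |v₂ − v_a| = 4.387 km/s.
Total Δv = Δv₁ + Δv₂ = 11.04 km/s.

Δv = 11.0 km/s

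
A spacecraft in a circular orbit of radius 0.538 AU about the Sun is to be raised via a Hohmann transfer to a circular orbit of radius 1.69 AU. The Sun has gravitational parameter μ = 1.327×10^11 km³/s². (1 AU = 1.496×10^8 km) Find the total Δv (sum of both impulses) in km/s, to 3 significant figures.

Δv = 16.4 km/s

In km: r₁ = 0.538 × 1.496×10^8 = 8.04848×10^7 km; r₂ = 1.69 × 1.496×10^8 = 2.52824×10^8 km.
Semi-major axis of the transfer orbit: a_t = (8.04848×10^7 + 2.52824×10^8)/2 = 1.666544×10^8 km.
Circular speed at r₁: v₁ = √(μ/r₁) = √(1.327×10^11/8.04848×10^7) = 40.605 km/s.
Transfer-orbit speed at r₁ (v² = μ(2/r − 1/a)): v_p = √[μ(2/r₁ − 1/a_t)] = 50.013 km/s.
First burn Δv₁ = |v_p − v₁| = 9.408 km/s.
Circular speed at r₂: v₂ = √(μ/r₂) = 22.910 km/s.
Transfer-orbit speed at r₂: v_a = √[μ(2/r₂ − 1/a_t)] = 15.921 km/s.
Second burn Δv₂ = |v₂ − v_a| = 6.989 km/s.
Δv = Δv₁ + Δv₂ = 9.408 + 6.989 = 16.40 km/s.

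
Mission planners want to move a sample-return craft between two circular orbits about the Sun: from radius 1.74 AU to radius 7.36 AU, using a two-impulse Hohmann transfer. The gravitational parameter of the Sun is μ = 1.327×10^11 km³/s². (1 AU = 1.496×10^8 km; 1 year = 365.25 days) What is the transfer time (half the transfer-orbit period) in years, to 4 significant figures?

t = 4.853 years

In km: r₁ = 1.74 × 1.496×10^8 = 2.60304×10^8 km; r₂ = 7.36 × 1.496×10^8 = 1.101056×10^9 km.
Semi-major axis of the transfer orbit: a_t = (2.60304×10^8 + 1.101056×10^9)/2 = 6.8068×10^8 km.
Transfer time t = π√(a_t³/μ) = π√((6.8068×10^8)³ / 1.327×10^11) = 1.5315×10^8 s.
Converting: 1.5315×10^8 s ÷ 3.15576×10^7 s/year (365.25 × 86400) = 4.853 years.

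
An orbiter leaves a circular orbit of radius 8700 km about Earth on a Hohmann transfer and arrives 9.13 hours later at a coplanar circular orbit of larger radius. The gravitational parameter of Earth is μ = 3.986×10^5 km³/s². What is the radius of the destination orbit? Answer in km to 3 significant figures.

r₂ = 61700 km

Transfer time t = 9.13 hours = 32868 s, and t = π√(a_t³/μ).
So a_t = (μ t²/π²)^(1/3) = (3.986×10^5 × (32868)² / π²)^(1/3) = 35204 km.
Since a_t = (r₁ + r₂)/2, r₂ = 2a_t − r₁ = 2×35204 − 8700 = 61708 km.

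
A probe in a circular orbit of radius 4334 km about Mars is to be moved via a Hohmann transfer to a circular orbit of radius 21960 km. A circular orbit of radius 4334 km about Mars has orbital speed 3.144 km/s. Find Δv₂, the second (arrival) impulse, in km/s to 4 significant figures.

Δv₂ = 0.5948 km/s

From the circular-orbit relation v² = μ/r at r = 4334 km: μ = v²r = (3.144)² × 4334 = 42840.4 km³/s².
The Hohmann ellipse has a_t = (r₁ + r₂)/2 = 13147 km.
On the circular orbit at r = 21960 km, v_c = √(μ/r) = 1.3967 km/s.
Transfer-orbit speed at the same r (vis-viva, a = a_t): v_t = √[μ(2/r − 1/a_t)] = 0.80194 km/s.
Δv₂ = |v_t − v_c| = |0.80194 − 1.3967| = 0.5948 km/s.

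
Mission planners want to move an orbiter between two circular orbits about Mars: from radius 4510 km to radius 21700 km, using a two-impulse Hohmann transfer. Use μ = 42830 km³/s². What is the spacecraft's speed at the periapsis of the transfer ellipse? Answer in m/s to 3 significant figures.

v = 3970 m/s

The Hohmann ellipse has a_t = (r₁ + r₂)/2 = 13105 km.
The periapsis of the transfer ellipse is at r = 4510 km.
From the vis-viva equation, v = √[μ(2/r − 1/a_t)] = 3.965 km/s.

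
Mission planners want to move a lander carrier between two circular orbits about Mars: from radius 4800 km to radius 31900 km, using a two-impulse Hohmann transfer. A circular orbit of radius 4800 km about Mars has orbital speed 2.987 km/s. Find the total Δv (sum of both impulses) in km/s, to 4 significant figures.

From the circular-orbit relation v² = μ/r at r = 4800 km: μ = v²r = (2.987)² × 4800 = 42826.4 km³/s².
Semi-major axis of the transfer orbit: a_t = (4800 + 31900)/2 = 18350 km.
At r₁ the circular-orbit speed is v₁ = √(μ/r₁) = 2.9870 km/s.
Transfer-orbit speed at r₁ (vis-viva equation): v_p = √[μ(2/r₁ − 1/a_t)] = 3.9383 km/s.
First burn Δv₁ = |v_p − v₁| = 0.9513 km/s.
Circular speed at r₂: v₂ = √(μ/r₂) = 1.1587 km/s.
Transfer-orbit speed at r₂: v_a = √[μ(2/r₂ − 1/a_t)] = 0.59260 km/s.
Second burn Δv₂ = |v₂ − v_a| = 0.5661 km/s.
Δv = Δv₁ + Δv₂ = 0.9513 + 0.5661 = 1.517 km/s.

Δv = 1.517 km/s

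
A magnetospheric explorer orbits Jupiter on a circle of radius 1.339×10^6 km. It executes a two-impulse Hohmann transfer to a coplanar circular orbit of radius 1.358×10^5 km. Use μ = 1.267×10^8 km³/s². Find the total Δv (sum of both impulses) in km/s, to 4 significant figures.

Δv = 16.17 km/s

The Hohmann ellipse has a_t = (r₁ + r₂)/2 = 7.374×10^5 km.
At r₁ the circular-orbit speed is v₁ = √(μ/r₁) = 9.727 km/s.
Transfer-orbit speed at r₁ (vis-viva equation): v_a = √[μ(2/r₁ − 1/a_t)] = 4.174 km/s.
First burn Δv₁ = |v_a − v₁| = 5.553 km/s.
Circular speed at r₂: v₂ = √(μ/r₂) = 30.54 km/s.
Transfer-orbit speed at r₂: v_p = √[μ(2/r₂ − 1/a_t)] = 41.16 km/s.
Second burn Δv₂ = |v₂ − v_p| = 10.62 km/s.
Total Δv = Δv₁ + Δv₂ = 16.17 km/s.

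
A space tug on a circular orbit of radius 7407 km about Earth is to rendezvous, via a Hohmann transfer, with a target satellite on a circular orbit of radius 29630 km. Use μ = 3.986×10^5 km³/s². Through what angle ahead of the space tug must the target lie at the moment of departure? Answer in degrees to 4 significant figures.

Semi-major axis of the transfer orbit: a_t = (7407 + 29630)/2 = 18518.5 km.
Transfer time t = π√(a_t³/μ) = 12539.8 s.
The target's mean motion on its circular orbit is ω₂ = √(μ/r₂³) = 1.23786×10^-4 rad/s.
Angle swept by the target during transfer: ω₂·t = 1.55225 rad = 88.94°.
Arrival is 180° from departure on the ellipse, so φ = 180° − 88.94° = 91.06°.

φ = 91.06°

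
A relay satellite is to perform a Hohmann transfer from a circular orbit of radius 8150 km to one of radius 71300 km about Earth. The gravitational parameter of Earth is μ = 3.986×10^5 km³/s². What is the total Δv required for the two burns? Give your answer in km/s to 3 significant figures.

Semi-major axis of the transfer orbit: a_t = (8150 + 71300)/2 = 39725 km.
Circular speed at r₁: v₁ = √(μ/r₁) = √(3.986×10^5/8150) = 6.993 km/s.
Transfer-orbit speed at r₁ (vis-viva equation): v_p = √[μ(2/r₁ − 1/a_t)] = 9.369 km/s.
First burn Δv₁ = |v_p − v₁| = 2.376 km/s.
At r₂, v₂ = √(μ/r₂) = 2.364 km/s.
Transfer-orbit speed at r₂: v_a = √[μ(2/r₂ − 1/a_t)] = 1.071 km/s.
Second burn Δv₂ = |v₂ − v_a| = 1.293 km/s.
Total Δv = Δv₁ + Δv₂ = 3.669 km/s.

Δv = 3.67 km/s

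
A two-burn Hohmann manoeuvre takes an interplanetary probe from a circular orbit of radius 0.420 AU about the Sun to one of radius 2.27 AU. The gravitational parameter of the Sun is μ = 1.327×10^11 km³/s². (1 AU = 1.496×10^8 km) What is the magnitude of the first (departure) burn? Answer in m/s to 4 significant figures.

Δv₁ = 13750 m/s

In km: r₁ = 0.420 × 1.496×10^8 = 6.2832×10^7 km; r₂ = 2.27 × 1.496×10^8 = 3.39592×10^8 km.
Transfer-ellipse semi-major axis a_t = (r₁ + r₂)/2 = (6.2832×10^7 + 3.39592×10^8)/2 = 2.01212×10^8 km.
On the circular orbit at r = 6.2832×10^7 km, v_c = √(μ/r) = 45.956 km/s.
Transfer-orbit speed at the same r (vis-viva, a = a_t): v_t = √[μ(2/r − 1/a_t)] = 59.703 km/s.
Δv₁ = |v_t − v_c| = |59.703 − 45.956| = 13.75 km/s.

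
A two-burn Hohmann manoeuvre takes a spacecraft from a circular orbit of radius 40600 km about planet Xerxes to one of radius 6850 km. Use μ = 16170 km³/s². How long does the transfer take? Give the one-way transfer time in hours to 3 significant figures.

t = 25.1 hours

The Hohmann ellipse has a_t = (r₁ + r₂)/2 = 23725 km.
Half the transfer-orbit period gives t = π√(a_t³/μ) = 90280 s.
Converting: 90280 s ÷ 3600 s/hour = 25.1 hours.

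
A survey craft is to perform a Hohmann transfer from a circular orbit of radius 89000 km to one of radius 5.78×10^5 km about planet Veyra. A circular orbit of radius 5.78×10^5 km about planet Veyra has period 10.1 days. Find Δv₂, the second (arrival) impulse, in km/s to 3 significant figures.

Δv₂ = 2.01 km/s

From Kepler's third law T² = 4π²r³/μ at r = 5.78×10^5 km, T = 10.1 days = 10.1 × 86400 s = 8.7264×10^5 s: μ = 4π²r³/T² = 1.00109×10^7 km³/s².
The Hohmann ellipse has a_t = (r₁ + r₂)/2 = 3.335×10^5 km.
Circular speed at r = 5.780×10^5 km: v_c = √(μ/r) = 4.162 km/s.
Transfer-orbit speed at the same r (vis-viva, a = a_t): v_t = √[μ(2/r − 1/a_t)] = 2.150 km/s.
Δv₂ = |v_t − v_c| = |2.150 − 4.162| = 2.012 km/s.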